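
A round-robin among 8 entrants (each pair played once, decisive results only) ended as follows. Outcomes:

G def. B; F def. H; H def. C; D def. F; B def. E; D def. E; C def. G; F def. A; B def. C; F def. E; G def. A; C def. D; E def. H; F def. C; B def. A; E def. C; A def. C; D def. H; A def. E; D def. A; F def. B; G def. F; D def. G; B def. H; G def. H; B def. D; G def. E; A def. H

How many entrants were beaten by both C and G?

0

C beat: D, G.
G beat: A, B, E, F, H.
No one was beaten by both.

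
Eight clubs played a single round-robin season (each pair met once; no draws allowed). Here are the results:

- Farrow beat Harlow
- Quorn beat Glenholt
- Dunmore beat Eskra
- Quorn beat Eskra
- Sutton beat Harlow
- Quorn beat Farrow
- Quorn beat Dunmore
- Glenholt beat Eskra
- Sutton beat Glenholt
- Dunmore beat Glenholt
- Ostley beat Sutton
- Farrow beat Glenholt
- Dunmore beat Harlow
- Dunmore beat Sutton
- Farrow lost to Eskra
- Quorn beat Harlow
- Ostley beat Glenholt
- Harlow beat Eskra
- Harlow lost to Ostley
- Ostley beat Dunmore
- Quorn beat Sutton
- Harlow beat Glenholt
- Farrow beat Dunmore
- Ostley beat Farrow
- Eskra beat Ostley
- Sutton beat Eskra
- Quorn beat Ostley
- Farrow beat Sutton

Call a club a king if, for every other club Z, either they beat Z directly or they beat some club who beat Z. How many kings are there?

Farrow cannot reach Quorn, Ostley in two steps.
Quorn reaches everyone (king).
Sutton cannot reach Quorn, Dunmore in two steps.
Dunmore cannot reach Quorn in two steps.
Eskra cannot reach Quorn in two steps.
Ostley cannot reach Quorn in two steps.
Glenholt cannot reach Quorn, Sutton, Dunmore, Harlow in two steps.
Harlow cannot reach Quorn, Sutton, Dunmore in two steps.
Kings: Quorn — 1.

1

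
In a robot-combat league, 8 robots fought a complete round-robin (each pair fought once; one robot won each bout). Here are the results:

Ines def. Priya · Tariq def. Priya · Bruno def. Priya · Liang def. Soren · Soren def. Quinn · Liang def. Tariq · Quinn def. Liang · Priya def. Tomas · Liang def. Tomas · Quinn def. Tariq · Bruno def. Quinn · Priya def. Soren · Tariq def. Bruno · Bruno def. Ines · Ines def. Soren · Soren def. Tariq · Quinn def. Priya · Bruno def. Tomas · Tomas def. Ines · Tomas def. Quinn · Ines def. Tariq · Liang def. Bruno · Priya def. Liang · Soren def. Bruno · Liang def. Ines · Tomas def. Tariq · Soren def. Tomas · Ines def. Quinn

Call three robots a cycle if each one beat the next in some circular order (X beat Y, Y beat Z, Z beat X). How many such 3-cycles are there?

18

Win totals: Bruno 4, Tomas 3, Liang 5, Tariq 2, Ines 4, Soren 4, Quinn 3, Priya 3.
A robot with w wins dominates both others in C(w,2) triples; summing gives 6 + 3 + 10 + 1 + 6 + 6 + 3 + 3 = 38 transitive triples.
Total triples C(8,3) = 56, so cyclic triples = 56 − 38 = 18.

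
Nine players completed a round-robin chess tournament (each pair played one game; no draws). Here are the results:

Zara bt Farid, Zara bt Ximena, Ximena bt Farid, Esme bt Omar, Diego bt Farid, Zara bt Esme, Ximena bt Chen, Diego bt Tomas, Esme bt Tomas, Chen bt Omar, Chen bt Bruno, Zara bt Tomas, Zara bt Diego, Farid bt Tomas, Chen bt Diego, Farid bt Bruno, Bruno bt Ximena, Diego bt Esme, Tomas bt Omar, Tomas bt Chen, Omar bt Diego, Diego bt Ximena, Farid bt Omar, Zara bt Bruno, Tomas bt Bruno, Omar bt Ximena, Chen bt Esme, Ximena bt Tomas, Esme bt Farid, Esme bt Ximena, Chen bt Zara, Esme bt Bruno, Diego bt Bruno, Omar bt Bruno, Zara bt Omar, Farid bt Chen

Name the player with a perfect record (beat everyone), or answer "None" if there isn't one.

None

Highest win total is Zara with 7 (out of 8 possible).
Zara lost to Chen, so no player went undefeated.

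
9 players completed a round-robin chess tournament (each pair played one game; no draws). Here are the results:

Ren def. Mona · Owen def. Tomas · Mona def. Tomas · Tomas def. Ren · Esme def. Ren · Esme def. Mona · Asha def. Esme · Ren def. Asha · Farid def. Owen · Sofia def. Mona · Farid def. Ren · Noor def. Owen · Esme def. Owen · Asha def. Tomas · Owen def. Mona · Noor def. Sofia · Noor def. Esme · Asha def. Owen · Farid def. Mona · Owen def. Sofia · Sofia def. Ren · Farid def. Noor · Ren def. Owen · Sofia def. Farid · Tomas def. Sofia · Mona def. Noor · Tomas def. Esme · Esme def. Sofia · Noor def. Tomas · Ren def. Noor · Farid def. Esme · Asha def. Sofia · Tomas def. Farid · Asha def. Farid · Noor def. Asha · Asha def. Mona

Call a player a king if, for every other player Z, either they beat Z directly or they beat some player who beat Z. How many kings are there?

Asha reaches everyone (king).
Ren reaches everyone (king).
Owen cannot reach Asha in two steps.
Noor reaches everyone (king).
Sofia reaches everyone (king).
Tomas reaches everyone (king).
Farid reaches everyone (king).
Mona reaches everyone (king).
Esme reaches everyone (king).
Kings: Asha, Ren, Noor, Sofia, Tomas, Farid, Mona, Esme — 8.

8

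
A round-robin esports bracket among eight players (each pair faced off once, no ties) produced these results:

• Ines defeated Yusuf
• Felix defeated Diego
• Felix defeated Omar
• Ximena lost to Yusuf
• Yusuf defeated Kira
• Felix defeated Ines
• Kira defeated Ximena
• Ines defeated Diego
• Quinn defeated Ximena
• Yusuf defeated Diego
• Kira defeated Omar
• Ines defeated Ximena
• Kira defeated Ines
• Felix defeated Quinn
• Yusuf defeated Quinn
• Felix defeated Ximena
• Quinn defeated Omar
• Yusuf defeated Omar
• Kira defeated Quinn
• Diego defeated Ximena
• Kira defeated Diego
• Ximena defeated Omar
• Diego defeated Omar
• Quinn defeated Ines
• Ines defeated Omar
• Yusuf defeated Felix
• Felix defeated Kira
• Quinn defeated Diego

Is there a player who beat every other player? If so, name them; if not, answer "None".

None

Highest win total is Yusuf with 6 (out of 7 possible).
Yusuf lost to Ines, so no player went undefeated.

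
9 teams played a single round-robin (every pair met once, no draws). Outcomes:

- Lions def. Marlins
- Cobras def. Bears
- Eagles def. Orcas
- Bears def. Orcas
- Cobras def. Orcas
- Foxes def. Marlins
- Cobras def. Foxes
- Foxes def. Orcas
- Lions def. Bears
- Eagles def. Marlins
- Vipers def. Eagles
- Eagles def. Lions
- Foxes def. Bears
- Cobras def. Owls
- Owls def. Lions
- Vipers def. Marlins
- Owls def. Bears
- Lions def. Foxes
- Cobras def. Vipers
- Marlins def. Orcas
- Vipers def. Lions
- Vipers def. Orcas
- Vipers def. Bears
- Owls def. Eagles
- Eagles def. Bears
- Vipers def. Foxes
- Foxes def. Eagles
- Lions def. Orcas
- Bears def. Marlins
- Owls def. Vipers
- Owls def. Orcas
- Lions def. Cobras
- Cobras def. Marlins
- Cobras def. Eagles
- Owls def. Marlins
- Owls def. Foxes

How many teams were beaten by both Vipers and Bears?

Vipers beat: Bears, Orcas, Foxes, Lions, Eagles, Marlins.
Bears beat: Orcas, Marlins.
Both beat: Orcas, Marlins — 2.

2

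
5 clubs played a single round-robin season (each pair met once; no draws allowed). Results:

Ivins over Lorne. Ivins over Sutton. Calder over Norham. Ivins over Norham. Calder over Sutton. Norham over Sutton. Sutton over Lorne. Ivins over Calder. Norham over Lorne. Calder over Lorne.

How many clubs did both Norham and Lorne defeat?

0

Norham beat: Lorne, Sutton.
Lorne beat: no one.
No one was beaten by both.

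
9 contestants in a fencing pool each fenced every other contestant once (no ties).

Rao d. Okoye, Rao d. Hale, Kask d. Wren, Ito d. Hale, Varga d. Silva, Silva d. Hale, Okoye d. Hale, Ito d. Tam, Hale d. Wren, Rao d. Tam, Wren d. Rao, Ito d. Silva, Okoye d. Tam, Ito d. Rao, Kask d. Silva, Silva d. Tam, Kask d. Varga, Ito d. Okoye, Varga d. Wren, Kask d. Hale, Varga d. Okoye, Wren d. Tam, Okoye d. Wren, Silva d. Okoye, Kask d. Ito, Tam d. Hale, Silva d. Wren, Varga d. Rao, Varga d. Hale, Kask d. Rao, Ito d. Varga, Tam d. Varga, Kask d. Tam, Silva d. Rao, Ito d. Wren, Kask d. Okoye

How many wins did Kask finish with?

Kask's results: beat Wren, Hale, Silva, Varga, Tam, Okoye, Rao, Ito; lost to no one.
That is 8 wins.

8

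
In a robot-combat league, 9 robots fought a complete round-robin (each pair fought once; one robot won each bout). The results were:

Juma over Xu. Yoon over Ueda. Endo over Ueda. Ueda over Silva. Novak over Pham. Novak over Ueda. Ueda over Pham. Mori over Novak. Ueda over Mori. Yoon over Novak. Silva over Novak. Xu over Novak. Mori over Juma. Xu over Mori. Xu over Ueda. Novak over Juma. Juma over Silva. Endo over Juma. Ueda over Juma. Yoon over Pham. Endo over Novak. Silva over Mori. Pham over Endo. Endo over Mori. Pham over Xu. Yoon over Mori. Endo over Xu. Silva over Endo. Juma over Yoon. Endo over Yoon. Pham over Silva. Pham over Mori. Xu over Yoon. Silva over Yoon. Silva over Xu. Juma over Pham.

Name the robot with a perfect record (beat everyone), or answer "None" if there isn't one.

None

Highest win total is Endo with 6 (out of 8 possible).
Endo lost to Silva, Pham, so no robot went undefeated.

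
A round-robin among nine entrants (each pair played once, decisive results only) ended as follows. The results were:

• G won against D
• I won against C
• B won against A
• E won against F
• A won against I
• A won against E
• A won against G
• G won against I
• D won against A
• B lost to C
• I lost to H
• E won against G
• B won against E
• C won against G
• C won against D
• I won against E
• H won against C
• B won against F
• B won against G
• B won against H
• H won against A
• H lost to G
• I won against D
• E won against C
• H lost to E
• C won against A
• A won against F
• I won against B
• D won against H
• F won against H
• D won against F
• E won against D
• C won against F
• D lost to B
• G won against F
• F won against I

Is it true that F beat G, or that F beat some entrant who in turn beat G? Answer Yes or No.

No

F did not beat G directly.
F beat H, I, but each of them lost to G. No two-step path.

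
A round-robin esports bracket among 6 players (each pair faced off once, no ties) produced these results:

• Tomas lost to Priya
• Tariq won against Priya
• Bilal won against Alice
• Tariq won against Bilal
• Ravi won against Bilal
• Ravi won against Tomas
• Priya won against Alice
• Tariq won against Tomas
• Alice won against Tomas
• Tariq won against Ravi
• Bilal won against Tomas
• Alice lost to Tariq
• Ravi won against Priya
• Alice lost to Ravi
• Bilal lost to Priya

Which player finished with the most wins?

Tariq

Win totals: Tomas 0, Bilal 2, Ravi 4, Tariq 5, Alice 1, Priya 3.
Tariq leads with 5 wins (next highest: 4).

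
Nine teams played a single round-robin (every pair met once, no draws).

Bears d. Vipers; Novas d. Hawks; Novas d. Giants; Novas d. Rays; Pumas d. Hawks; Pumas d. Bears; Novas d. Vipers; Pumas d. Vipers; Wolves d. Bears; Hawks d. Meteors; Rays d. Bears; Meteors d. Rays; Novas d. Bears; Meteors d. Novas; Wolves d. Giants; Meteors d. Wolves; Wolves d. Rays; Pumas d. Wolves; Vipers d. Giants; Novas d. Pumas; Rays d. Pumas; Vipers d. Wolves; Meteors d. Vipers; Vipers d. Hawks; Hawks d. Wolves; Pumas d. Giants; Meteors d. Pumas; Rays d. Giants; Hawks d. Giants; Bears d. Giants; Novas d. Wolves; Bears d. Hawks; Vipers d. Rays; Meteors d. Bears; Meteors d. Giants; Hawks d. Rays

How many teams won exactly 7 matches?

2

Win totals: Hawks 4, Vipers 4, Wolves 3, Rays 3, Giants 0, Pumas 5, Meteors 7, Novas 7, Bears 3.
Exactly 7: Meteors, Novas — 2 teams.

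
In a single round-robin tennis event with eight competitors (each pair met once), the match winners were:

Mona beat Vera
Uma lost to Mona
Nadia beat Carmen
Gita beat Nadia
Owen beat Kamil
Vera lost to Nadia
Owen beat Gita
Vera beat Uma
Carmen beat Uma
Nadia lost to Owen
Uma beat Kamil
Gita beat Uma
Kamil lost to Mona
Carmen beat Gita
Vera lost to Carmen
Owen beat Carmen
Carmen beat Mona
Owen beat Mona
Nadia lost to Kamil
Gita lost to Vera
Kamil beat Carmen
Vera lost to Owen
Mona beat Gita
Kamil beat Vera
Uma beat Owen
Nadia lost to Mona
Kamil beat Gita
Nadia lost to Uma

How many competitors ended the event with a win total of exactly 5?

Win totals: Gita 2, Owen 6, Vera 2, Nadia 2, Uma 3, Mona 5, Carmen 4, Kamil 4.
Exactly 5: Mona — 1 competitor.

1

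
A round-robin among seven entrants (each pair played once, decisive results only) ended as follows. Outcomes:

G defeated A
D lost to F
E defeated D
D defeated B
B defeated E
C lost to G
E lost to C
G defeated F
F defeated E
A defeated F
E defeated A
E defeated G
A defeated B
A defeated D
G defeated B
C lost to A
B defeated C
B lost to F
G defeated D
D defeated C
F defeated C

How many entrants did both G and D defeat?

2

G beat: A, B, C, D, F.
D beat: B, C.
Both beat: B, C — 2.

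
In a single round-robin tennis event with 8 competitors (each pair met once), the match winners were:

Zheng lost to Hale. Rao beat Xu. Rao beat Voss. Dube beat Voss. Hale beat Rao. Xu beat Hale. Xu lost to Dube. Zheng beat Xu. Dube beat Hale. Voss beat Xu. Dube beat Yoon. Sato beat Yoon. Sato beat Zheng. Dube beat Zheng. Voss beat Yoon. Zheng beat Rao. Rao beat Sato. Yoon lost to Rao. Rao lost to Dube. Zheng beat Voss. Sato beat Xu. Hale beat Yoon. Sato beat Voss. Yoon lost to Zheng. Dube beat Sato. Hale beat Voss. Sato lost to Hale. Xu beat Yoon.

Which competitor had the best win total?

Dube

Win totals: Dube 7, Sato 4, Zheng 4, Xu 2, Rao 4, Yoon 0, Voss 2, Hale 5.
Dube leads with 7 wins (next highest: 5).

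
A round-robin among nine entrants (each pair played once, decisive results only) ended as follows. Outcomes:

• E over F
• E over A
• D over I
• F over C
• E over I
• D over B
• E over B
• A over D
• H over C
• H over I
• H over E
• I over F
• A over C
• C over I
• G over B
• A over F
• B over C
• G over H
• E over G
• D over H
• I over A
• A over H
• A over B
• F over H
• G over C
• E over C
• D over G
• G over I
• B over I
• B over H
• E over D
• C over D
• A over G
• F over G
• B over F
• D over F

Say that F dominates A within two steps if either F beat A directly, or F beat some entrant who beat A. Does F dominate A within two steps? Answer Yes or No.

No

F did not beat A directly.
F beat C, G, H, but each of them lost to A. No two-step path.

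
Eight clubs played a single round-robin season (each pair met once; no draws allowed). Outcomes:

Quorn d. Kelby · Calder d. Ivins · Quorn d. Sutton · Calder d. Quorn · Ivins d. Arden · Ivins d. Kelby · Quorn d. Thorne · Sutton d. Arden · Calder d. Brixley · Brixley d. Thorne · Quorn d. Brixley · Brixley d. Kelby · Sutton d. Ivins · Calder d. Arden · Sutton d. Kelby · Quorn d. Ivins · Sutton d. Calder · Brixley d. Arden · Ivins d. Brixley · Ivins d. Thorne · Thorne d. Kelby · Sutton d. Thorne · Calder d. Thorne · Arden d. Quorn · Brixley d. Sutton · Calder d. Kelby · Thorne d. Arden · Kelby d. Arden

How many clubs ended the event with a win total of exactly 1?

2

Win totals: Calder 6, Ivins 4, Sutton 5, Arden 1, Thorne 2, Quorn 5, Brixley 4, Kelby 1.
Exactly 1: Arden, Kelby — 2 clubs.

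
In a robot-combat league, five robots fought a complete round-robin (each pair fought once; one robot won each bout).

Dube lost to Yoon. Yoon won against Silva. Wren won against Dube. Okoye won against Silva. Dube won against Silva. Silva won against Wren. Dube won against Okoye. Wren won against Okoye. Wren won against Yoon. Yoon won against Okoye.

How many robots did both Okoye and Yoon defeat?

Okoye beat: Silva.
Yoon beat: Okoye, Dube, Silva.
Both beat: Silva — 1.

1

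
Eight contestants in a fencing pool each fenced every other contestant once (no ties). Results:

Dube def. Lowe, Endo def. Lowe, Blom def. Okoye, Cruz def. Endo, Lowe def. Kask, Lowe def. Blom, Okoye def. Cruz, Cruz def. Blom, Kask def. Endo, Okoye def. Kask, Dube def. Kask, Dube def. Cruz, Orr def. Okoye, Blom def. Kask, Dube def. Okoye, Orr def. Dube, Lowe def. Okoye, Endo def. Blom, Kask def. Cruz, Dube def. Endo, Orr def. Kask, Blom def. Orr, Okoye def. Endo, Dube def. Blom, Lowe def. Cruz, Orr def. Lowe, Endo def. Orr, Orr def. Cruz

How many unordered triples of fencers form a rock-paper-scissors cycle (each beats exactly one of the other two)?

Win totals: Blom 3, Dube 6, Kask 2, Endo 3, Cruz 2, Orr 5, Lowe 4, Okoye 3.
A fencer with w wins dominates both others in C(w,2) triples; summing gives 3 + 15 + 1 + 3 + 1 + 10 + 6 + 3 = 42 transitive triples.
Total triples C(8,3) = 56, so cyclic triples = 56 − 42 = 14.

14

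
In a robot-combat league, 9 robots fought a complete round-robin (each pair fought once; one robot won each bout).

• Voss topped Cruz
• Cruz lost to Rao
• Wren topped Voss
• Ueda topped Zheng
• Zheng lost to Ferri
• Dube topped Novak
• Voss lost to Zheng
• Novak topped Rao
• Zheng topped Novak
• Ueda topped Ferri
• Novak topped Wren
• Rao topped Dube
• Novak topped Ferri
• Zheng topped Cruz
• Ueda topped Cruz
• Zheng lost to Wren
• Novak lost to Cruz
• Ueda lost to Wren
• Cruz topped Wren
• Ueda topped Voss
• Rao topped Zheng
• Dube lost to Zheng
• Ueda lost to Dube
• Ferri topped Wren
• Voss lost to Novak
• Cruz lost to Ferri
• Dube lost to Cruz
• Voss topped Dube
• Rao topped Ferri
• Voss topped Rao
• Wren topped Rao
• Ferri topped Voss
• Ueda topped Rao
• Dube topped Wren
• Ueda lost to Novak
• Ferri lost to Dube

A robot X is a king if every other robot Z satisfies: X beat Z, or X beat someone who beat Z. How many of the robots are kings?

9

Wren reaches everyone (king).
Dube reaches everyone (king).
Ferri reaches everyone (king).
Voss reaches everyone (king).
Ueda reaches everyone (king).
Rao reaches everyone (king).
Zheng reaches everyone (king).
Novak reaches everyone (king).
Cruz reaches everyone (king).
Kings: Wren, Dube, Ferri, Voss, Ueda, Rao, Zheng, Novak, Cruz — 9.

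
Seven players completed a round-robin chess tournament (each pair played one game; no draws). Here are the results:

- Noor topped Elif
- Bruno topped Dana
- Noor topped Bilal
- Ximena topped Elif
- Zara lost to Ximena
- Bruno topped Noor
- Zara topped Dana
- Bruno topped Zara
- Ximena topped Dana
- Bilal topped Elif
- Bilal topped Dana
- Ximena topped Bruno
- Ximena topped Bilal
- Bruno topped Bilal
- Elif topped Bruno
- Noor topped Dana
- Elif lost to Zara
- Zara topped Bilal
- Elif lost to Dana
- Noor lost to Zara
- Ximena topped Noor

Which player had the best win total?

Ximena

Win totals: Zara 4, Elif 1, Ximena 6, Dana 1, Noor 3, Bilal 2, Bruno 4.
Ximena leads with 6 wins (next highest: 4).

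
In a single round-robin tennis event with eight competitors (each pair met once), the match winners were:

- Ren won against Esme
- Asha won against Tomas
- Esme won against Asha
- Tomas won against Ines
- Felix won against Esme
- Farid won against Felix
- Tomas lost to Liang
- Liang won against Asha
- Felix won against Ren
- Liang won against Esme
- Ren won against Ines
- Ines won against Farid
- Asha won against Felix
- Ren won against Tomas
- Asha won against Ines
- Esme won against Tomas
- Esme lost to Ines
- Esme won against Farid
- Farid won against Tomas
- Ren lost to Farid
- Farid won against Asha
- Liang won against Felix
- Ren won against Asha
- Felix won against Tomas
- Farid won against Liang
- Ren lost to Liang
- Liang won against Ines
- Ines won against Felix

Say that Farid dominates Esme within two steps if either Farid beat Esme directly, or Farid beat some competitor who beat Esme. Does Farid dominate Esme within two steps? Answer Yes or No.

Farid did not beat Esme directly.
Farid beat Ren, Asha, Felix, Liang, Tomas. Of those, Ren beat Esme.

Yes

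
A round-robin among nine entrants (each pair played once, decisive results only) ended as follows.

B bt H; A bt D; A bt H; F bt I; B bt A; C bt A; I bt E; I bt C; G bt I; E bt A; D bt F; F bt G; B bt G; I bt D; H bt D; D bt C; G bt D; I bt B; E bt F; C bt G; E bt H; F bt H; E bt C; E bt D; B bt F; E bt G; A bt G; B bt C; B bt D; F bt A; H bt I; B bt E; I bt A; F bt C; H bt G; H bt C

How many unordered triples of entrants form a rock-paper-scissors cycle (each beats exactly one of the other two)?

16

Win totals: A 3, B 7, C 2, D 2, E 6, F 5, G 2, H 4, I 5.
An entrant with w wins dominates both others in C(w,2) triples; summing gives 3 + 21 + 1 + 1 + 15 + 10 + 1 + 6 + 10 = 68 transitive triples.
Total triples C(9,3) = 84, so cyclic triples = 84 − 68 = 16.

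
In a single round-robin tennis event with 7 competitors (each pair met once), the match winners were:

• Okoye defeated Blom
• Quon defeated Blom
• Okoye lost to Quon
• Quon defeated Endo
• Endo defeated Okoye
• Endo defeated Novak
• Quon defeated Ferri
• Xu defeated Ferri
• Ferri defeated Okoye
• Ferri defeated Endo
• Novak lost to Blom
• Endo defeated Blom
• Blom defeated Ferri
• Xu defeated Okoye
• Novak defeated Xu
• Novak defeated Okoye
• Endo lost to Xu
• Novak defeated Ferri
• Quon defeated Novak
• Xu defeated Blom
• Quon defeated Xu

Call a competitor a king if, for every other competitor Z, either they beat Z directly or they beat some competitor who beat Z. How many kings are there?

Ferri cannot reach Quon, Xu in two steps.
Quon reaches everyone (king).
Xu cannot reach Quon in two steps.
Novak cannot reach Quon in two steps.
Okoye cannot reach Quon, Xu, Endo in two steps.
Endo cannot reach Quon in two steps.
Blom cannot reach Quon in two steps.
Kings: Quon — 1.

1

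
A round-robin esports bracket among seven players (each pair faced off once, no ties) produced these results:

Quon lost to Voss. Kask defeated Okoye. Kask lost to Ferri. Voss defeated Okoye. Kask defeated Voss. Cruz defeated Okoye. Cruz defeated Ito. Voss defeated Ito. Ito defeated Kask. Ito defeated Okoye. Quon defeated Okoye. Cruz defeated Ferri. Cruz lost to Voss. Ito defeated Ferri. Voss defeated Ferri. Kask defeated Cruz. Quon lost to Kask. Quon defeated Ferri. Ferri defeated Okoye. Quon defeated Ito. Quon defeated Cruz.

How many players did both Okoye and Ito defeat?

Okoye beat: no one.
Ito beat: Kask, Okoye, Ferri.
No one was beaten by both.

0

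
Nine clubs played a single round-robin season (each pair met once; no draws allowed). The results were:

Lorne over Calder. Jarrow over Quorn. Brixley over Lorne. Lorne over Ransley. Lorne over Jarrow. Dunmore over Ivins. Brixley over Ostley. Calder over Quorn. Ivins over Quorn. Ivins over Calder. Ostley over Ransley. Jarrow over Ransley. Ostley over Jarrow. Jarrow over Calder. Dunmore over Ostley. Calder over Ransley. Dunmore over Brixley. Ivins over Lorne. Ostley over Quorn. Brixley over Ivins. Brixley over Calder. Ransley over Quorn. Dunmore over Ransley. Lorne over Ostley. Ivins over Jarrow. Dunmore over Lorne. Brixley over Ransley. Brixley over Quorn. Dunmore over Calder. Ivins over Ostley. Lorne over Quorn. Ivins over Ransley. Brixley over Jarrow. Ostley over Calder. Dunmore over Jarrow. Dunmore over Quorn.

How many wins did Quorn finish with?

0

Quorn's results: beat no one; lost to Ostley, Dunmore, Ivins, Lorne, Brixley, Jarrow, Ransley, Calder.
That is 0 wins.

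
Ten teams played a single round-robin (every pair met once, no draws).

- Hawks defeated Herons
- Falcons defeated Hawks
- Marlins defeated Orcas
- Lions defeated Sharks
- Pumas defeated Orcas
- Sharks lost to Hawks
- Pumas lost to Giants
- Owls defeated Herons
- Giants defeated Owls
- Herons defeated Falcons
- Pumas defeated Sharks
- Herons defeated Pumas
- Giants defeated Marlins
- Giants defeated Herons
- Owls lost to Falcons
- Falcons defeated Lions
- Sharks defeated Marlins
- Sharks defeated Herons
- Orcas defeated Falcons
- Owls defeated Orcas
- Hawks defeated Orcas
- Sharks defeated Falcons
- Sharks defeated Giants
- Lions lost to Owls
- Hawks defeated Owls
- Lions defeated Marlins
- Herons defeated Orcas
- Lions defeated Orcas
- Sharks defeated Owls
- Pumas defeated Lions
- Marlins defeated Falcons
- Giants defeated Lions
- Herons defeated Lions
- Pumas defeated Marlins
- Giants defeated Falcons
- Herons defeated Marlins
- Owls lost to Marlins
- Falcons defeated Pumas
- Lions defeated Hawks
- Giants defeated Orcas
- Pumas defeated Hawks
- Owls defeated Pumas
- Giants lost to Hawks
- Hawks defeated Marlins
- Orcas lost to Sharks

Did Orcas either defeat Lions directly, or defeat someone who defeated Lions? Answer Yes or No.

Yes

Orcas did not beat Lions directly.
Orcas beat Falcons. Of those, Falcons beat Lions.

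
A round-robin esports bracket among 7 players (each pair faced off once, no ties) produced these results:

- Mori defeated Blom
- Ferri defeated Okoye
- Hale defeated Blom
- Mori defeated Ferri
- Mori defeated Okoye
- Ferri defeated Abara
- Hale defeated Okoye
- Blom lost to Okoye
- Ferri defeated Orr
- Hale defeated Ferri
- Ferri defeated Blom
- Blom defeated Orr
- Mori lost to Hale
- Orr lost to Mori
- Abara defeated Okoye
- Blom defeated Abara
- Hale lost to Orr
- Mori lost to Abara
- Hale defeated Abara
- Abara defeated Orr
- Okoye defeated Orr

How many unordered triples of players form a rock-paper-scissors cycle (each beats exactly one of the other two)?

8

Win totals: Orr 1, Abara 3, Ferri 4, Hale 5, Okoye 2, Blom 2, Mori 4.
A player with w wins dominates both others in C(w,2) triples; summing gives 0 + 3 + 6 + 10 + 1 + 1 + 6 = 27 transitive triples.
Total triples C(7,3) = 35, so cyclic triples = 35 − 27 = 8.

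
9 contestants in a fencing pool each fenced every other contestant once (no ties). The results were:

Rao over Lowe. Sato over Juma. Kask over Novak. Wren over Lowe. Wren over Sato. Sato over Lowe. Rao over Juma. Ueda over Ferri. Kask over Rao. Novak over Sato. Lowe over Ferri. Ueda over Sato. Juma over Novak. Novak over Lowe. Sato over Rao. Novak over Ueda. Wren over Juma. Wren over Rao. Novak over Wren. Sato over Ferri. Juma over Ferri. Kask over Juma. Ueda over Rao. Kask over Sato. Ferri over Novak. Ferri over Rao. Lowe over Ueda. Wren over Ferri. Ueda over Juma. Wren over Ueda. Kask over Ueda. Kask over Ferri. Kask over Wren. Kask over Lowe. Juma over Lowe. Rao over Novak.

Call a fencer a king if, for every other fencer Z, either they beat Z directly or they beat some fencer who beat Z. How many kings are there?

1

Ferri cannot reach Kask in two steps.
Rao cannot reach Kask in two steps.
Juma cannot reach Kask in two steps.
Ueda cannot reach Wren, Kask in two steps.
Wren cannot reach Kask in two steps.
Lowe cannot reach Wren, Kask in two steps.
Sato cannot reach Wren, Kask in two steps.
Novak cannot reach Kask in two steps.
Kask reaches everyone (king).
Kings: Kask — 1.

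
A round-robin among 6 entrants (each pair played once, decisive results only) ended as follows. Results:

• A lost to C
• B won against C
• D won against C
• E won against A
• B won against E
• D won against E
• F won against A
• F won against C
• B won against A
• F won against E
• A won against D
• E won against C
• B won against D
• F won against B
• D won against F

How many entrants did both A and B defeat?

1

A beat: D.
B beat: A, C, D, E.
Both beat: D — 1.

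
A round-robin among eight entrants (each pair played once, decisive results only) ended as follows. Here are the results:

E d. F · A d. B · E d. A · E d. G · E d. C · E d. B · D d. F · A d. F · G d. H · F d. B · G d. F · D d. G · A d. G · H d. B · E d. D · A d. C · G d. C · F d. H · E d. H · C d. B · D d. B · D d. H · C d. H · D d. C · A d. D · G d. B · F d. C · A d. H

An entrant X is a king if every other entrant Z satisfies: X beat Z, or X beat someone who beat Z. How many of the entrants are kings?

A cannot reach E in two steps.
B cannot reach A, C, D, E, F, G, H in two steps.
C cannot reach A, D, E, F, G in two steps.
D cannot reach A, E in two steps.
E reaches everyone (king).
F cannot reach A, D, E, G in two steps.
G cannot reach A, D, E in two steps.
H cannot reach A, C, D, E, F, G in two steps.
Kings: E — 1.

1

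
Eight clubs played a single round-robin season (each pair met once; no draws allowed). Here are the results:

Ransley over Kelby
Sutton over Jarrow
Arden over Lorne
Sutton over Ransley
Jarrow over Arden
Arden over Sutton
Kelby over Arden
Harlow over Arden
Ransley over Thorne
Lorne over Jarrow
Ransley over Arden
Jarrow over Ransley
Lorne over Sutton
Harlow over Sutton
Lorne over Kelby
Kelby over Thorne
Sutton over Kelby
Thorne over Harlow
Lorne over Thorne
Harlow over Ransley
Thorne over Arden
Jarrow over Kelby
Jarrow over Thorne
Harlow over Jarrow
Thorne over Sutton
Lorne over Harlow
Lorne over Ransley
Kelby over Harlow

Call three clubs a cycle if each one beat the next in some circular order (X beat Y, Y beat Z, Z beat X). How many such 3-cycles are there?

16

Win totals: Harlow 4, Ransley 3, Thorne 3, Lorne 6, Kelby 3, Arden 2, Sutton 3, Jarrow 4.
A club with w wins dominates both others in C(w,2) triples; summing gives 6 + 3 + 3 + 15 + 3 + 1 + 3 + 6 = 40 transitive triples.
Total triples C(8,3) = 56, so cyclic triples = 56 − 40 = 16.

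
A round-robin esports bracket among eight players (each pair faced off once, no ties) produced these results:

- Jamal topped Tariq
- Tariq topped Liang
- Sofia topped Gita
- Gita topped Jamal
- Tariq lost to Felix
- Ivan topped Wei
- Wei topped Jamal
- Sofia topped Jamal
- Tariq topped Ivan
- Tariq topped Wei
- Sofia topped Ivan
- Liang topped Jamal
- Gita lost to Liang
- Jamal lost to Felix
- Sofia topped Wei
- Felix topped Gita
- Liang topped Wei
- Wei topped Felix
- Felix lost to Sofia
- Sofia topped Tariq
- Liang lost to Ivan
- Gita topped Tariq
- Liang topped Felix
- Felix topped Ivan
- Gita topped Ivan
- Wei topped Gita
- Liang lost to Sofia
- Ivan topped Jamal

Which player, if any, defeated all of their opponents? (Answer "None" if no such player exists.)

Sofia

Sofia has 7 wins out of 7 opponents — a perfect record.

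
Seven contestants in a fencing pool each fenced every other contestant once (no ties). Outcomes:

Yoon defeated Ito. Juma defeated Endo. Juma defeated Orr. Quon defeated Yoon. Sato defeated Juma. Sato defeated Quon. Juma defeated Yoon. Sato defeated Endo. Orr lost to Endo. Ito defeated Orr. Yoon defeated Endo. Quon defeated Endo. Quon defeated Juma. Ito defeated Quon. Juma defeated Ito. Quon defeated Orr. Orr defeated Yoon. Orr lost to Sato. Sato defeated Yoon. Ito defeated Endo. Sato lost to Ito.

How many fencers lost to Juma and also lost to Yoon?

Juma beat: Yoon, Endo, Ito, Orr.
Yoon beat: Endo, Ito.
Both beat: Endo, Ito — 2.

2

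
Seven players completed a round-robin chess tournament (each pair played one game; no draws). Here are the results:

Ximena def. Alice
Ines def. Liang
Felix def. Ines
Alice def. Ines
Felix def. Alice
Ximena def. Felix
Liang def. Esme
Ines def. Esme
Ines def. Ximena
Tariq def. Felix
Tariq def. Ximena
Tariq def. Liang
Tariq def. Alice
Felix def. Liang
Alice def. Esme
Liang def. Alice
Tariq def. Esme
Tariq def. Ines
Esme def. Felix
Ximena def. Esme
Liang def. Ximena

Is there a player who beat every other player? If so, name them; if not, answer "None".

Tariq

Tariq has 6 wins out of 6 opponents — a perfect record.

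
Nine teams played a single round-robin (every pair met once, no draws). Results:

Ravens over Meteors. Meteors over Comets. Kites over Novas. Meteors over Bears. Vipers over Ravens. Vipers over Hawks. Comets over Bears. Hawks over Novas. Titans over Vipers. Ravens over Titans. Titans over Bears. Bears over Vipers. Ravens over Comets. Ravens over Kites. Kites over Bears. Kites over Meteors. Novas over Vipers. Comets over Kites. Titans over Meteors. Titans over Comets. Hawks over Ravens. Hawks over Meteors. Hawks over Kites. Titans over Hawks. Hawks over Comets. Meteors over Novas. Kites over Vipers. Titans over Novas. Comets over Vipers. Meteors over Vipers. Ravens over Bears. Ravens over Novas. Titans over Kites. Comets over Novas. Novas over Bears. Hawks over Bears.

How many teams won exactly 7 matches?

Win totals: Comets 4, Ravens 6, Meteors 4, Kites 4, Vipers 2, Novas 2, Hawks 6, Titans 7, Bears 1.
Exactly 7: Titans — 1 team.

1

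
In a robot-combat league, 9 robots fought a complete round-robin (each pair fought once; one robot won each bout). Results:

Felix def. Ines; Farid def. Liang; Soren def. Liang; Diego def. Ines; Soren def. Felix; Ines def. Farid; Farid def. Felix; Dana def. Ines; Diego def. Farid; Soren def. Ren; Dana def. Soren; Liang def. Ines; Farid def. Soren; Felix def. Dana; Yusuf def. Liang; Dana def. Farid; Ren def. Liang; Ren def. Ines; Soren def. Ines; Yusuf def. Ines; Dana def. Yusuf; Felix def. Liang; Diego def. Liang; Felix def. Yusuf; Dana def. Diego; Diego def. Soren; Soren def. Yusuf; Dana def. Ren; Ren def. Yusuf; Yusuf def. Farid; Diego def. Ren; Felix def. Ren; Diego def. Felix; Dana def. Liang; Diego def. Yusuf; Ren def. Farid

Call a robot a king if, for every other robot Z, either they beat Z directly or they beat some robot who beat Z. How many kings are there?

Ines cannot reach Dana, Yusuf, Diego, Ren in two steps.
Soren cannot reach Diego in two steps.
Farid cannot reach Diego in two steps.
Dana reaches everyone (king).
Yusuf cannot reach Dana, Diego, Ren in two steps.
Felix reaches everyone (king).
Diego reaches everyone (king).
Ren cannot reach Dana, Diego in two steps.
Liang cannot reach Soren, Dana, Yusuf, Felix, Diego, Ren in two steps.
Kings: Dana, Felix, Diego — 3.

3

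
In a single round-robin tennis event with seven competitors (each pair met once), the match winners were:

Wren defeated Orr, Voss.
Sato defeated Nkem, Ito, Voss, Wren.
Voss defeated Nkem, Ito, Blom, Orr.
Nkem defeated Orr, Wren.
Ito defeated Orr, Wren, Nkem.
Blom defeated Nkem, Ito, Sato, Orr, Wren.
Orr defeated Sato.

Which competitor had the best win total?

Blom

Win totals: Voss 4, Wren 2, Sato 4, Blom 5, Orr 1, Nkem 2, Ito 3.
Blom leads with 5 wins (next highest: 4).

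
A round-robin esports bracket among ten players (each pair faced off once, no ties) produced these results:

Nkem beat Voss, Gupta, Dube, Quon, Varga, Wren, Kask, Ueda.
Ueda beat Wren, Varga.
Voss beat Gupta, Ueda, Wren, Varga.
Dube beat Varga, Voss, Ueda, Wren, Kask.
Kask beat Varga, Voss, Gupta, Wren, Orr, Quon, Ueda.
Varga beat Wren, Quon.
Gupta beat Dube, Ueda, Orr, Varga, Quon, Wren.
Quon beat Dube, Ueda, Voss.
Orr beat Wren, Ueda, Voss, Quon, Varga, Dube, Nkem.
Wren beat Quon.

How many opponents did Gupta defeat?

Gupta's results: beat Quon, Varga, Orr, Ueda, Dube, Wren; lost to Nkem, Voss, Kask.
That is 6 wins.

6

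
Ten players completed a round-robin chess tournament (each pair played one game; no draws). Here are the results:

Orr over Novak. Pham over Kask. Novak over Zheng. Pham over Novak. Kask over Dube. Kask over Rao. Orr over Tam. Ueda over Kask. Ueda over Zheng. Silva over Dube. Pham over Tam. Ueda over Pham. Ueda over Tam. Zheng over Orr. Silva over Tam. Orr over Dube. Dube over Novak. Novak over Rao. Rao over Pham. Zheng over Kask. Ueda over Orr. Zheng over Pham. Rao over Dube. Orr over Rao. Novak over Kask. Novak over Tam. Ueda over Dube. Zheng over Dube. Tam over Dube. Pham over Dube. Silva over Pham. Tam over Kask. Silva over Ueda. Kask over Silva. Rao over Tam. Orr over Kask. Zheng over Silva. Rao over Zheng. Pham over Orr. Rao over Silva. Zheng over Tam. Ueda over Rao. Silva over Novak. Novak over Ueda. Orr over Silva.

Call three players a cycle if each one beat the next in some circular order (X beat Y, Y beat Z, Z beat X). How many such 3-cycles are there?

25

Win totals: Kask 3, Zheng 6, Dube 1, Pham 5, Tam 2, Orr 6, Silva 5, Novak 5, Ueda 7, Rao 5.
A player with w wins dominates both others in C(w,2) triples; summing gives 3 + 15 + 0 + 10 + 1 + 15 + 10 + 10 + 21 + 10 = 95 transitive triples.
Total triples C(10,3) = 120, so cyclic triples = 120 − 95 = 25.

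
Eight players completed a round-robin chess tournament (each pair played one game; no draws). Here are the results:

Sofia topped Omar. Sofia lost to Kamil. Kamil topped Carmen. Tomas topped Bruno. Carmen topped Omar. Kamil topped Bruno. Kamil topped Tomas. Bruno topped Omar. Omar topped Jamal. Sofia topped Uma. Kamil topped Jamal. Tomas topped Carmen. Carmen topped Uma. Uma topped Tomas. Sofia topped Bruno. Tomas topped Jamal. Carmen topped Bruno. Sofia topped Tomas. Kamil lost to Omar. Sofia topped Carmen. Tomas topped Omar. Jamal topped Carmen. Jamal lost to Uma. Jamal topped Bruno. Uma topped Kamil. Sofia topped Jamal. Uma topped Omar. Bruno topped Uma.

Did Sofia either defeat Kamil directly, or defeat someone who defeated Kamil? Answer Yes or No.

Sofia did not beat Kamil directly.
Sofia beat Bruno, Jamal, Uma, Omar, Tomas, Carmen. Of those, Uma beat Kamil.

Yes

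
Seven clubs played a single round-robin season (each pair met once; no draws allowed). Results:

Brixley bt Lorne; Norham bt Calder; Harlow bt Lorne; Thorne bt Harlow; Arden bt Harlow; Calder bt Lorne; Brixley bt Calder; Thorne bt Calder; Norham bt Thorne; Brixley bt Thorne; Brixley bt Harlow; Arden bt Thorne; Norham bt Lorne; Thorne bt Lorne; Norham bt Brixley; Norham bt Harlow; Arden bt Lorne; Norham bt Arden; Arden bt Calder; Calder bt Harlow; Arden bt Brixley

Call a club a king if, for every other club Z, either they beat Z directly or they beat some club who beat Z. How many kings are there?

Lorne cannot reach Harlow, Arden, Thorne, Brixley, Norham, Calder in two steps.
Harlow cannot reach Arden, Thorne, Brixley, Norham, Calder in two steps.
Arden cannot reach Norham in two steps.
Thorne cannot reach Arden, Brixley, Norham in two steps.
Brixley cannot reach Arden, Norham in two steps.
Norham reaches everyone (king).
Calder cannot reach Arden, Thorne, Brixley, Norham in two steps.
Kings: Norham — 1.

1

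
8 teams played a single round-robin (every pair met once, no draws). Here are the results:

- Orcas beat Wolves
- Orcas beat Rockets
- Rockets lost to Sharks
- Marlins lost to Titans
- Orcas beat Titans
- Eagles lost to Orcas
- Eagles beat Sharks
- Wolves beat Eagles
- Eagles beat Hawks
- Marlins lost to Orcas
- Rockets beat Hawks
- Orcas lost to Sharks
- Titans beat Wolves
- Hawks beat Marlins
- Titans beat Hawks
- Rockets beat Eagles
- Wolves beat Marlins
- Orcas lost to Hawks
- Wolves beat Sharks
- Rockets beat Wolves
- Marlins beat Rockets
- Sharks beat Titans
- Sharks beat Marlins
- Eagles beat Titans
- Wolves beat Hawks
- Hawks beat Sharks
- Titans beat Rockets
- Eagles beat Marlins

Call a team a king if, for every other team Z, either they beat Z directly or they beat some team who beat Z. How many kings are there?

Orcas reaches everyone (king).
Wolves reaches everyone (king).
Sharks reaches everyone (king).
Hawks reaches everyone (king).
Titans reaches everyone (king).
Marlins cannot reach Orcas, Sharks, Titans in two steps.
Eagles reaches everyone (king).
Rockets reaches everyone (king).
Kings: Orcas, Wolves, Sharks, Hawks, Titans, Eagles, Rockets — 7.

7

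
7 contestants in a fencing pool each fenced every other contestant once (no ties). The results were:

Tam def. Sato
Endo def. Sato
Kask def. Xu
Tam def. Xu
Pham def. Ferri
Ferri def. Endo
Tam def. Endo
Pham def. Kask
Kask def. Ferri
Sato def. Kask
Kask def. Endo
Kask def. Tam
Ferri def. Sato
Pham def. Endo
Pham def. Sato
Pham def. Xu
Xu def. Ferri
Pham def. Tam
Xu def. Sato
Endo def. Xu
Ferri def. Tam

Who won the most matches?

Pham

Win totals: Endo 2, Kask 4, Ferri 3, Tam 3, Sato 1, Pham 6, Xu 2.
Pham leads with 6 wins (next highest: 4).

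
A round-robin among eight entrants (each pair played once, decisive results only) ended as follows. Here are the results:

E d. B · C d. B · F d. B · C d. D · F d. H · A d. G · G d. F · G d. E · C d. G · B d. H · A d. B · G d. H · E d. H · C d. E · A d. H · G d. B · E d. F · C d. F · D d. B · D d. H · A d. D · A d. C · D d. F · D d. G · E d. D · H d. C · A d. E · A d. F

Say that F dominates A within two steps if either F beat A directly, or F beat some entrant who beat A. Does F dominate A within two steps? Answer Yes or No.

No

F did not beat A directly.
F beat B, H, but each of them lost to A. No two-step path.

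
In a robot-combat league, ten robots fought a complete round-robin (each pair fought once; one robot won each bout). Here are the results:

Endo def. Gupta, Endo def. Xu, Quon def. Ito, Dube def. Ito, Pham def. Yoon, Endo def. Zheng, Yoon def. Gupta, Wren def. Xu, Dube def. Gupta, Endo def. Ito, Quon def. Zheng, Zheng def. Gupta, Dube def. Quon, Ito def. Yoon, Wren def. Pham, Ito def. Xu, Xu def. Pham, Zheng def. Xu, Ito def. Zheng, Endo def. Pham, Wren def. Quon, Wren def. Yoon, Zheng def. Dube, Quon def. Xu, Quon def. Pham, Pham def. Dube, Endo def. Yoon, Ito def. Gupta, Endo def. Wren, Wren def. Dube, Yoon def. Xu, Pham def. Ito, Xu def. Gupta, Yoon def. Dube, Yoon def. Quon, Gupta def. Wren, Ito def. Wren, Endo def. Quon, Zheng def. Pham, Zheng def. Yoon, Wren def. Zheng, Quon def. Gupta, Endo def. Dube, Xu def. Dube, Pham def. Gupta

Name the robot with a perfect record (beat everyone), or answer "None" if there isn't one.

Endo has 9 wins out of 9 opponents — a perfect record.

Endo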